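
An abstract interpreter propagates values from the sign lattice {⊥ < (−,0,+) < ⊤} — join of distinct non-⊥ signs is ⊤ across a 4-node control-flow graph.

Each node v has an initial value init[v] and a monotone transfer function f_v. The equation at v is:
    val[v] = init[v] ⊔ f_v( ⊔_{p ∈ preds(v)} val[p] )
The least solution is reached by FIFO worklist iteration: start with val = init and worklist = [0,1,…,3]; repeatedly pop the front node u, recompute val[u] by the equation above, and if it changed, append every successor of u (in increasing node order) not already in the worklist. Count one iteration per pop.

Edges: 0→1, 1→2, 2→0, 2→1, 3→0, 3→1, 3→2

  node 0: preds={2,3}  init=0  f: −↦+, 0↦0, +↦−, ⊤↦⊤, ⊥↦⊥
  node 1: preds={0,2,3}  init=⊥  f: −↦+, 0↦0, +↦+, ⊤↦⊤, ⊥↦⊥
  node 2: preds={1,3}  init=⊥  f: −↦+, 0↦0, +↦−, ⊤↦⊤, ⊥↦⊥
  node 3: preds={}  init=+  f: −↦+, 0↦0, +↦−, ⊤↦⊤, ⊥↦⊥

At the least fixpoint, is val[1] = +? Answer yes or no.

Trace (6 dequeues):
  [1] u=0 | in + | out ⊤ | prev 0 | push {}
  [2] u=1 | in ⊤ | out ⊤ | prev ⊥ | push {}
  [3] u=2 | in ⊤ | out ⊤ | prev ⊥ | push {0,1}
  [4] u=3 | in ⊥ | out + | ==
  [5] u=0 | in ⊤ | out ⊤ | ==
  [6] u=1 | in ⊤ | out ⊤ | ==

Converged values:
  [0] ⊤
  [1] ⊤
  [2] ⊤
  [3] +

no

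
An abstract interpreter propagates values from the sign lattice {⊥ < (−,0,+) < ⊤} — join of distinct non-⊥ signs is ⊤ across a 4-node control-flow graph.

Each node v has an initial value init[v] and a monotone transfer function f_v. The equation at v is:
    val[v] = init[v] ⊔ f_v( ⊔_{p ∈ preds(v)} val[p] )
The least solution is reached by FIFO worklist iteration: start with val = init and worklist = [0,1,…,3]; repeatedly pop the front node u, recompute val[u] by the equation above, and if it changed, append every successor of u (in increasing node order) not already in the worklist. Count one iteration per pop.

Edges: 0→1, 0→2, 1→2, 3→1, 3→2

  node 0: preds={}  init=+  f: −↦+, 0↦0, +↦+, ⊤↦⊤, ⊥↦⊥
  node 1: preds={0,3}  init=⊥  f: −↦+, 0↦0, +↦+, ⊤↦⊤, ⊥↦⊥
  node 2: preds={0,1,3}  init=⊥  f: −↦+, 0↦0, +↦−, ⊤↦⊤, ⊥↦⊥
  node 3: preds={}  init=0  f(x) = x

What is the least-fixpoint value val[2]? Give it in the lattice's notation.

Trace (4 dequeues):
  [1] u=0 | in ⊥ | out + | ==
  [2] u=1 | in ⊤ | out ⊤ | prev ⊥ | push {}
  [3] u=2 | in ⊤ | out ⊤ | prev ⊥ | push {}
  [4] u=3 | in ⊥ | out 0 | ==

Converged values:
  [0] +
  [1] ⊤
  [2] ⊤
  [3] 0

⊤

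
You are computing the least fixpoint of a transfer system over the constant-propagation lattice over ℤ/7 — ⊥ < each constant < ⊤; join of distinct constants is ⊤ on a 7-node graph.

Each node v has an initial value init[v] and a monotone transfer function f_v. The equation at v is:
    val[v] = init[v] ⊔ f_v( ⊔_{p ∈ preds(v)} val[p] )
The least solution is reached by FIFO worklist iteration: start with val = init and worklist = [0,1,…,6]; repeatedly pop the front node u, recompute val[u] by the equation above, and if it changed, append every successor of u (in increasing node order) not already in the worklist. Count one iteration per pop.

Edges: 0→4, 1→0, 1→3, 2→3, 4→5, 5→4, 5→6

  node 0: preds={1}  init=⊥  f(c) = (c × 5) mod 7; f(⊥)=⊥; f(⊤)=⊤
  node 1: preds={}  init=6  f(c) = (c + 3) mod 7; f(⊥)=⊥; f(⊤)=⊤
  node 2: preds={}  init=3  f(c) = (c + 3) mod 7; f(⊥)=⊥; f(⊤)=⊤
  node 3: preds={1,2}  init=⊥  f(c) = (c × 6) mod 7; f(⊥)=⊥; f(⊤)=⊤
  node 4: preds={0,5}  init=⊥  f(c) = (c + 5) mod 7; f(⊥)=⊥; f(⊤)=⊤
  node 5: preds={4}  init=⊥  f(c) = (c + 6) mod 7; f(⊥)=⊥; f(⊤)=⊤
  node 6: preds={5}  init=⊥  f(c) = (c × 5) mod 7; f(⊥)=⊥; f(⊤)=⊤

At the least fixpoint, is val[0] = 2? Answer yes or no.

yes

Worklist (11 pops):
  #1 pop 0: in=6 → 2 (was ⊥); enqueue []
  #2 pop 1: in=⊥ → 6 (no change)
  #3 pop 2: in=⊥ → 3 (no change)
  #4 pop 3: in=⊤ → ⊤ (was ⊥); enqueue []
  #5 pop 4: in=2 → 0 (was ⊥); enqueue []
  #6 pop 5: in=0 → 6 (was ⊥); enqueue [4]
  #7 pop 6: in=6 → 2 (was ⊥); enqueue []
  #8 pop 4: in=⊤ → ⊤ (was 0); enqueue [5]
  #9 pop 5: in=⊤ → ⊤ (was 6); enqueue [4,6]
  #10 pop 4: in=⊤ → ⊤ (no change)
  #11 pop 6: in=⊤ → ⊤ (was 2); enqueue []

Fixpoint:
  val[0] = 2
  val[1] = 6
  val[2] = 3
  val[3] = ⊤
  val[4] = ⊤
  val[5] = ⊤
  val[6] = ⊤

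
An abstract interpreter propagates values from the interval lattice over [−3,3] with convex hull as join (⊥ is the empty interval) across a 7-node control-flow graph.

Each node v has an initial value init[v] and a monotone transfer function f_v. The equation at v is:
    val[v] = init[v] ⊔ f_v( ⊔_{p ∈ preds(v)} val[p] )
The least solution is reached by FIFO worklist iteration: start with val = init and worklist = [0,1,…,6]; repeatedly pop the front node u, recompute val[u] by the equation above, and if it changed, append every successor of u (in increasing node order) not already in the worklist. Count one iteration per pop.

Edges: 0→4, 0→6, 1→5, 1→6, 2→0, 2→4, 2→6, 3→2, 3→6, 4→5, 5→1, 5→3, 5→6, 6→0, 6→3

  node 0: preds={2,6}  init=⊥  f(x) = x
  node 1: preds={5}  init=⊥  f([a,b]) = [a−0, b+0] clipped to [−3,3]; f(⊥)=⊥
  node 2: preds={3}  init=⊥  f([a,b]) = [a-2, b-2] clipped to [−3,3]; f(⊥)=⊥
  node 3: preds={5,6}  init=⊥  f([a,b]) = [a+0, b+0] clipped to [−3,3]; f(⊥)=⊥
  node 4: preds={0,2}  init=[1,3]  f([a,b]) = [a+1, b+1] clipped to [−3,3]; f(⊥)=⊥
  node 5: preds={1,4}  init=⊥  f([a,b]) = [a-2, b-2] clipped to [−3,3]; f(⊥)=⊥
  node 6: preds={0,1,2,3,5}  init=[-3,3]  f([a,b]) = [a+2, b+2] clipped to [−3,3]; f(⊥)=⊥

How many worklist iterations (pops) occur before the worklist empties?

Trace (14 dequeues):
  [1] u=0 | in [-3,3] | out [-3,3] | prev ⊥ | push {}
  [2] u=1 | in ⊥ | out ⊥ | ==
  [3] u=2 | in ⊥ | out ⊥ | ==
  [4] u=3 | in [-3,3] | out [-3,3] | prev ⊥ | push {2}
  [5] u=4 | in [-3,3] | out [-2,3] | prev [1,3] | push {}
  [6] u=5 | in [-2,3] | out [-3,1] | prev ⊥ | push {1,3}
  [7] u=6 | in [-3,3] | out [-3,3] | ==
  [8] u=2 | in [-3,3] | out [-3,1] | prev ⊥ | push {0,4,6}
  [9] u=1 | in [-3,1] | out [-3,1] | prev ⊥ | push {5}
  [10] u=3 | in [-3,3] | out [-3,3] | ==
  [11] u=0 | in [-3,3] | out [-3,3] | ==
  [12] u=4 | in [-3,3] | out [-2,3] | ==
  [13] u=6 | in [-3,3] | out [-3,3] | ==
  [14] u=5 | in [-3,3] | out [-3,1] | ==

Converged values:
  [0] [-3,3]
  [1] [-3,1]
  [2] [-3,1]
  [3] [-3,3]
  [4] [-2,3]
  [5] [-3,1]
  [6] [-3,3]

14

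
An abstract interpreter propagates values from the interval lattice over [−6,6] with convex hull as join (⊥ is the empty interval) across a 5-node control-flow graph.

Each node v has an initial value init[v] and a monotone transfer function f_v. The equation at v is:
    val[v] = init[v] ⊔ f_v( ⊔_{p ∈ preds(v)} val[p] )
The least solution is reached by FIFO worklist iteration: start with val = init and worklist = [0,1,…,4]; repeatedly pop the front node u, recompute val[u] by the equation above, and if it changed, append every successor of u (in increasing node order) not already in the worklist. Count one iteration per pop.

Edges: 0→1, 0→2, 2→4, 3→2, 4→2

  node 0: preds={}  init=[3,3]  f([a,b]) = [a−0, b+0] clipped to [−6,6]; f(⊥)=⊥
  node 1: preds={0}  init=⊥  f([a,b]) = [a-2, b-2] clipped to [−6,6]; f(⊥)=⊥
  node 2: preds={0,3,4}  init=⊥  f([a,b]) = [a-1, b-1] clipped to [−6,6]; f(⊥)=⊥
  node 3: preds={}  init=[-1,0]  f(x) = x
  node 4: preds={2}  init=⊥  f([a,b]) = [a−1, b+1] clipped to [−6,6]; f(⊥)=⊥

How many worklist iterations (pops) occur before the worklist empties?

10

Iteration log — 10 steps:
  step 1. node 0  ⊔preds=⊥  new=[3,3]  stable
  step 2. node 1  ⊔preds=[3,3]  new=[1,1]  old=⊥  +wl: 
  step 3. node 2  ⊔preds=[-1,3]  new=[-2,2]  old=⊥  +wl: 
  step 4. node 3  ⊔preds=⊥  new=[-1,0]  stable
  step 5. node 4  ⊔preds=[-2,2]  new=[-3,3]  old=⊥  +wl: 2
  step 6. node 2  ⊔preds=[-3,3]  new=[-4,2]  old=[-2,2]  +wl: 4
  step 7. node 4  ⊔preds=[-4,2]  new=[-5,3]  old=[-3,3]  +wl: 2
  step 8. node 2  ⊔preds=[-5,3]  new=[-6,2]  old=[-4,2]  +wl: 4
  step 9. node 4  ⊔preds=[-6,2]  new=[-6,3]  old=[-5,3]  +wl: 2
  step 10. node 2  ⊔preds=[-6,3]  new=[-6,2]  stable

Least fixpoint reached:
  node 0: [3,3]
  node 1: [1,1]
  node 2: [-6,2]
  node 3: [-1,0]
  node 4: [-6,3]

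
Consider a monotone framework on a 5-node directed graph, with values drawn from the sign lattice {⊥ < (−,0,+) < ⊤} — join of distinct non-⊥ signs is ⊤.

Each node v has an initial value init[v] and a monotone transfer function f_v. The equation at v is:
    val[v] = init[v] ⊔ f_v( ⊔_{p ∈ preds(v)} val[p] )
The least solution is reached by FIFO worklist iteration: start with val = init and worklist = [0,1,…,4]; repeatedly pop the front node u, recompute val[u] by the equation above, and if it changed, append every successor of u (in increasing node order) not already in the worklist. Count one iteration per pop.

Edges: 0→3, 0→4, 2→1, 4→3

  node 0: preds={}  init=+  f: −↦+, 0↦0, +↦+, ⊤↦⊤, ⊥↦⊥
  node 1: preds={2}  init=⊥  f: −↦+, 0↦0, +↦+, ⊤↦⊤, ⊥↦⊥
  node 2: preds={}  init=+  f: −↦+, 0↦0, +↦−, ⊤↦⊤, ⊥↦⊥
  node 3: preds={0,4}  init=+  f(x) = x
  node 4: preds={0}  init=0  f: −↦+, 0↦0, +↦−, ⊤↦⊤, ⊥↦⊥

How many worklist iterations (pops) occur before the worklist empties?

6

Worklist (6 pops):
  #1 pop 0: in=⊥ → + (no change)
  #2 pop 1: in=+ → + (was ⊥); enqueue []
  #3 pop 2: in=⊥ → + (no change)
  #4 pop 3: in=⊤ → ⊤ (was +); enqueue []
  #5 pop 4: in=+ → ⊤ (was 0); enqueue [3]
  #6 pop 3: in=⊤ → ⊤ (no change)

Fixpoint:
  val[0] = +
  val[1] = +
  val[2] = +
  val[3] = ⊤
  val[4] = ⊤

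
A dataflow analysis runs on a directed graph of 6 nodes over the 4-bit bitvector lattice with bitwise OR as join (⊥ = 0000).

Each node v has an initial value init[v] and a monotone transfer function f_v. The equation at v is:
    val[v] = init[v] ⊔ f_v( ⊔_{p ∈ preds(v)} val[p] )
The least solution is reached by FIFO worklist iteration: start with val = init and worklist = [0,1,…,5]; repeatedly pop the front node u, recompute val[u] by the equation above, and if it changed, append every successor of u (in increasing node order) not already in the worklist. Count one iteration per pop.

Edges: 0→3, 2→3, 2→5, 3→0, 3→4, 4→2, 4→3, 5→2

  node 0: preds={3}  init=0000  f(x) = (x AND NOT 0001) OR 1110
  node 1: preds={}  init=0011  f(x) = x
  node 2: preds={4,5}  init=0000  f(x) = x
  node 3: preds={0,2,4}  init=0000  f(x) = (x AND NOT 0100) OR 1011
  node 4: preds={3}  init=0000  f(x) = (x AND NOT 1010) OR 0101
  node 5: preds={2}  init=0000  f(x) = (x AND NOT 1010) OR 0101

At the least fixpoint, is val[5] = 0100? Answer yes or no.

no

Trace (10 dequeues):
  [1] u=0 | in 0000 | out 1110 | prev 0000 | push {}
  [2] u=1 | in 0000 | out 0011 | ==
  [3] u=2 | in 0000 | out 0000 | ==
  [4] u=3 | in 1110 | out 1011 | prev 0000 | push {0}
  [5] u=4 | in 1011 | out 0101 | prev 0000 | push {2,3}
  [6] u=5 | in 0000 | out 0101 | prev 0000 | push {}
  [7] u=0 | in 1011 | out 1110 | ==
  [8] u=2 | in 0101 | out 0101 | prev 0000 | push {5}
  [9] u=3 | in 1111 | out 1011 | ==
  [10] u=5 | in 0101 | out 0101 | ==

Converged values:
  [0] 1110
  [1] 0011
  [2] 0101
  [3] 1011
  [4] 0101
  [5] 0101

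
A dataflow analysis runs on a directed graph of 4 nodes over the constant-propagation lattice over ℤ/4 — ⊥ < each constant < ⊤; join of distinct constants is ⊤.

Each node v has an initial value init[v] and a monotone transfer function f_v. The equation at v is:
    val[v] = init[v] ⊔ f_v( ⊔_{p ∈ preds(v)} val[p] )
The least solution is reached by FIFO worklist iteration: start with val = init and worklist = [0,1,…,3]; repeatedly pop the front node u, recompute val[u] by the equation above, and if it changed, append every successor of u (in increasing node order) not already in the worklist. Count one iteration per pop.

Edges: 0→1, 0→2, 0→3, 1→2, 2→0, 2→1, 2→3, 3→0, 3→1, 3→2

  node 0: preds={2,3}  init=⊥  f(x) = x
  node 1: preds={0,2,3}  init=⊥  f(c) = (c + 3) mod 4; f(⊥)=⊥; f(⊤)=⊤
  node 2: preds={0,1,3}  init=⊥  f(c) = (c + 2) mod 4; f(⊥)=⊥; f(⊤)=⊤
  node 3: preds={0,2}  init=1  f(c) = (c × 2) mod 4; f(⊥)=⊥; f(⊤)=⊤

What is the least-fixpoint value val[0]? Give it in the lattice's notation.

⊤

Trace (8 dequeues):
  [1] u=0 | in 1 | out 1 | prev ⊥ | push {}
  [2] u=1 | in 1 | out 0 | prev ⊥ | push {}
  [3] u=2 | in ⊤ | out ⊤ | prev ⊥ | push {0,1}
  [4] u=3 | in ⊤ | out ⊤ | prev 1 | push {2}
  [5] u=0 | in ⊤ | out ⊤ | prev 1 | push {3}
  [6] u=1 | in ⊤ | out ⊤ | prev 0 | push {}
  [7] u=2 | in ⊤ | out ⊤ | ==
  [8] u=3 | in ⊤ | out ⊤ | ==

Converged values:
  [0] ⊤
  [1] ⊤
  [2] ⊤
  [3] ⊤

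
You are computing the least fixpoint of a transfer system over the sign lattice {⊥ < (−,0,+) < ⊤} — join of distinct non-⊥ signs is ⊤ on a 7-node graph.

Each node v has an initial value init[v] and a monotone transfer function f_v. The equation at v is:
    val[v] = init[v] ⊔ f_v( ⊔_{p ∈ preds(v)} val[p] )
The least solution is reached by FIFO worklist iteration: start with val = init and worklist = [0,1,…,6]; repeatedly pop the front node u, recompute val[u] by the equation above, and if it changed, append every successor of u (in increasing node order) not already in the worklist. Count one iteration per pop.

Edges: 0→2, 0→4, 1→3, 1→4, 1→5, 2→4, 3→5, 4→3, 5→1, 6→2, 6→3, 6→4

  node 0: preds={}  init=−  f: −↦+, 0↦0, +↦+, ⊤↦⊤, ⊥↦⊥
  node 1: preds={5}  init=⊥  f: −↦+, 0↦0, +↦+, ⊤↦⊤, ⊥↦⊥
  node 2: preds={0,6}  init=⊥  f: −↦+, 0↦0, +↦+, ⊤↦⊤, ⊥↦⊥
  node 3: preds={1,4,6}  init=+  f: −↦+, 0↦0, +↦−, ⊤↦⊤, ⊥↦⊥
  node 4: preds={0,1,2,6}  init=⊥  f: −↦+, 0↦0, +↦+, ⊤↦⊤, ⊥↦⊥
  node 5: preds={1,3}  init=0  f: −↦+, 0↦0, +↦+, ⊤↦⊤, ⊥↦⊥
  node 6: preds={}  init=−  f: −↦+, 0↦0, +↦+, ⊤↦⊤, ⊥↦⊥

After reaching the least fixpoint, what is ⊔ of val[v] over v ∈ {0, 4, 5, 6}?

Trace (12 dequeues):
  [1] u=0 | in ⊥ | out − | ==
  [2] u=1 | in 0 | out 0 | prev ⊥ | push {}
  [3] u=2 | in − | out + | prev ⊥ | push {}
  [4] u=3 | in ⊤ | out ⊤ | prev + | push {}
  [5] u=4 | in ⊤ | out ⊤ | prev ⊥ | push {3}
  [6] u=5 | in ⊤ | out ⊤ | prev 0 | push {1}
  [7] u=6 | in ⊥ | out − | ==
  [8] u=3 | in ⊤ | out ⊤ | ==
  [9] u=1 | in ⊤ | out ⊤ | prev 0 | push {3,4,5}
  [10] u=3 | in ⊤ | out ⊤ | ==
  [11] u=4 | in ⊤ | out ⊤ | ==
  [12] u=5 | in ⊤ | out ⊤ | ==

Converged values:
  [0] −
  [1] ⊤
  [2] +
  [3] ⊤
  [4] ⊤
  [5] ⊤
  [6] −

⊤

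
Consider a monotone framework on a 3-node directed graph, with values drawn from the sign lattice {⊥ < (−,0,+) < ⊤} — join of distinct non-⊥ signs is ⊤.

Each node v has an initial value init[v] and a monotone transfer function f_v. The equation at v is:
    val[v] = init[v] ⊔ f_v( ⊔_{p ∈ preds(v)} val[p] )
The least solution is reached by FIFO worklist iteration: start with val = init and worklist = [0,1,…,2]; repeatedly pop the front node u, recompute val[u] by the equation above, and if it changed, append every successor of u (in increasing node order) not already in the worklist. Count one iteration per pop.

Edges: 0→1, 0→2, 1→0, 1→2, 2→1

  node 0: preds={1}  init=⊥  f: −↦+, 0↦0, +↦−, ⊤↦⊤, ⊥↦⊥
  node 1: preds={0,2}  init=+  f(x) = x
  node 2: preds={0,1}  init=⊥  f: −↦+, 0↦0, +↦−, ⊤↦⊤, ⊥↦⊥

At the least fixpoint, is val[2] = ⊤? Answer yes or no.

yes

Trace (6 dequeues):
  [1] u=0 | in + | out − | prev ⊥ | push {}
  [2] u=1 | in − | out ⊤ | prev + | push {0}
  [3] u=2 | in ⊤ | out ⊤ | prev ⊥ | push {1}
  [4] u=0 | in ⊤ | out ⊤ | prev − | push {2}
  [5] u=1 | in ⊤ | out ⊤ | ==
  [6] u=2 | in ⊤ | out ⊤ | ==

Converged values:
  [0] ⊤
  [1] ⊤
  [2] ⊤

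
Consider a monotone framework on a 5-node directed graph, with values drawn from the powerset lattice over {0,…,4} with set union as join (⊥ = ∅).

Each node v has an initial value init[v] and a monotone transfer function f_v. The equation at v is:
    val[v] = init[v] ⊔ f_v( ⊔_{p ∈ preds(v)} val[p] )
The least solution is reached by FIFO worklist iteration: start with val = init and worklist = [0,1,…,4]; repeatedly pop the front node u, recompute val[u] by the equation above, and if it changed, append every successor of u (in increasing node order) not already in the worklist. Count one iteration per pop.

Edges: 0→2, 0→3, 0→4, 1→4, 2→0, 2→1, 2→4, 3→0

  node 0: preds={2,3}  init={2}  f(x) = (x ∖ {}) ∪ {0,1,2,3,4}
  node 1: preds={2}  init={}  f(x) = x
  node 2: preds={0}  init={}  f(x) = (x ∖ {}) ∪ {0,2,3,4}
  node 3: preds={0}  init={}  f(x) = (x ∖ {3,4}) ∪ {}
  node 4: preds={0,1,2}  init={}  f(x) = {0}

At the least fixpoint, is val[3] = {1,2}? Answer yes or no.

no

Trace (8 dequeues):
  [1] u=0 | in {} | out {0,1,2,3,4} | prev {2} | push {}
  [2] u=1 | in {} | out {} | ==
  [3] u=2 | in {0,1,2,3,4} | out {0,1,2,3,4} | prev {} | push {0,1}
  [4] u=3 | in {0,1,2,3,4} | out {0,1,2} | prev {} | push {}
  [5] u=4 | in {0,1,2,3,4} | out {0} | prev {} | push {}
  [6] u=0 | in {0,1,2,3,4} | out {0,1,2,3,4} | ==
  [7] u=1 | in {0,1,2,3,4} | out {0,1,2,3,4} | prev {} | push {4}
  [8] u=4 | in {0,1,2,3,4} | out {0} | ==

Converged values:
  [0] {0,1,2,3,4}
  [1] {0,1,2,3,4}
  [2] {0,1,2,3,4}
  [3] {0,1,2}
  [4] {0}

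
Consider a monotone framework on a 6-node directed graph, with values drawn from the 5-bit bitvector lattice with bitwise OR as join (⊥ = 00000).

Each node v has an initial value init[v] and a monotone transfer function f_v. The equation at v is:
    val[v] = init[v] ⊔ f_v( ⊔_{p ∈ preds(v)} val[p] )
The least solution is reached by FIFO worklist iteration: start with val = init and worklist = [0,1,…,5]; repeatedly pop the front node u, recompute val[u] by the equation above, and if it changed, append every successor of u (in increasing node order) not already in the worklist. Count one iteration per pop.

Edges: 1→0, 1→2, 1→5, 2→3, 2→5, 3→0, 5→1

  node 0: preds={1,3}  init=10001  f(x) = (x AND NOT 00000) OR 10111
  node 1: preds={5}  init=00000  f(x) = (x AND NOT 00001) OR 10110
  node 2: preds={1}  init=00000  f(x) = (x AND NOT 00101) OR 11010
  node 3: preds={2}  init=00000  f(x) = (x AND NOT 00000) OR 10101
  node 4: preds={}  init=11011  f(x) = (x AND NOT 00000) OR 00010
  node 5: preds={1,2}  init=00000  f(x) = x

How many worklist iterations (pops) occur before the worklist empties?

11

Worklist (11 pops):
  #1 pop 0: in=00000 → 10111 (was 10001); enqueue []
  #2 pop 1: in=00000 → 10110 (was 00000); enqueue [0]
  #3 pop 2: in=10110 → 11010 (was 00000); enqueue []
  #4 pop 3: in=11010 → 11111 (was 00000); enqueue []
  #5 pop 4: in=00000 → 11011 (no change)
  #6 pop 5: in=11110 → 11110 (was 00000); enqueue [1]
  #7 pop 0: in=11111 → 11111 (was 10111); enqueue []
  #8 pop 1: in=11110 → 11110 (was 10110); enqueue [0,2,5]
  #9 pop 0: in=11111 → 11111 (no change)
  #10 pop 2: in=11110 → 11010 (no change)
  #11 pop 5: in=11110 → 11110 (no change)

Fixpoint:
  val[0] = 11111
  val[1] = 11110
  val[2] = 11010
  val[3] = 11111
  val[4] = 11011
  val[5] = 11110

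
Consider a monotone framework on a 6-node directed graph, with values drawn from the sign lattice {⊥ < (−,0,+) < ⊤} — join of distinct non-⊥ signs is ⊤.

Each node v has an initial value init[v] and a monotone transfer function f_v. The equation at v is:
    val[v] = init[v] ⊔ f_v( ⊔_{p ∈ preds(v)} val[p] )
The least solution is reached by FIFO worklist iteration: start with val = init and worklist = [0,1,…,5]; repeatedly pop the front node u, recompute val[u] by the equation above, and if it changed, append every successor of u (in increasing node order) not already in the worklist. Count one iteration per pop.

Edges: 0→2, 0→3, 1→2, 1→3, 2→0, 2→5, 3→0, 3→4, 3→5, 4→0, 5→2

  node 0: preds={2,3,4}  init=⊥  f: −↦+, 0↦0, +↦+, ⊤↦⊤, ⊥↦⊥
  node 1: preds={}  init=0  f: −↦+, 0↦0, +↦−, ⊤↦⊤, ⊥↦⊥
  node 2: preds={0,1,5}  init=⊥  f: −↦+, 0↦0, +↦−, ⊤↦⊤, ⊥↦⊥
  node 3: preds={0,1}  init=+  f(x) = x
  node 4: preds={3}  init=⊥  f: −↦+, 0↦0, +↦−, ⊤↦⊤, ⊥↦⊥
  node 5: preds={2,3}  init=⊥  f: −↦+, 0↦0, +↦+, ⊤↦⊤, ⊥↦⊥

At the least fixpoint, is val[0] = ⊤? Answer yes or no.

Worklist (9 pops):
  #1 pop 0: in=+ → + (was ⊥); enqueue []
  #2 pop 1: in=⊥ → 0 (no change)
  #3 pop 2: in=⊤ → ⊤ (was ⊥); enqueue [0]
  #4 pop 3: in=⊤ → ⊤ (was +); enqueue []
  #5 pop 4: in=⊤ → ⊤ (was ⊥); enqueue []
  #6 pop 5: in=⊤ → ⊤ (was ⊥); enqueue [2]
  #7 pop 0: in=⊤ → ⊤ (was +); enqueue [3]
  #8 pop 2: in=⊤ → ⊤ (no change)
  #9 pop 3: in=⊤ → ⊤ (no change)

Fixpoint:
  val[0] = ⊤
  val[1] = 0
  val[2] = ⊤
  val[3] = ⊤
  val[4] = ⊤
  val[5] = ⊤

yes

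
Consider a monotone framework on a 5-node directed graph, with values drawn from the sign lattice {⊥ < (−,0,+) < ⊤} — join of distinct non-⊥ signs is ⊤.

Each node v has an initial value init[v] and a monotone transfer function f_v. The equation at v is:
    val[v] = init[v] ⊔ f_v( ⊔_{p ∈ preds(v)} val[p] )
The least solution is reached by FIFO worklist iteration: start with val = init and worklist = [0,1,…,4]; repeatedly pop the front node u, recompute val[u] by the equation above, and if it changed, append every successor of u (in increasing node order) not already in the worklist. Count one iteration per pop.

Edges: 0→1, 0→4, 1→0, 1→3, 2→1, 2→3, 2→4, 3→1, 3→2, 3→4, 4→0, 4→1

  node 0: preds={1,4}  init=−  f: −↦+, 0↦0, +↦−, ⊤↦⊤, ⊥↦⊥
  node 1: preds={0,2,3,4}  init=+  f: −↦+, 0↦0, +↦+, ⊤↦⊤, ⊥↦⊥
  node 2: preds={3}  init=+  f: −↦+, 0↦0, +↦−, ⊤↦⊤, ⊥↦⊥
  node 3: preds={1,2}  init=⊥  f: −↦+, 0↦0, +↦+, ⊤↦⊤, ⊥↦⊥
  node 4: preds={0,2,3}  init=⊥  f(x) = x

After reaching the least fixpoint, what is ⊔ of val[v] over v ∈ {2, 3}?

Iteration log — 11 steps:
  step 1. node 0  ⊔preds=+  new=−  stable
  step 2. node 1  ⊔preds=⊤  new=⊤  old=+  +wl: 0
  step 3. node 2  ⊔preds=⊥  new=+  stable
  step 4. node 3  ⊔preds=⊤  new=⊤  old=⊥  +wl: 1,2
  step 5. node 4  ⊔preds=⊤  new=⊤  old=⊥  +wl: 
  step 6. node 0  ⊔preds=⊤  new=⊤  old=−  +wl: 4
  step 7. node 1  ⊔preds=⊤  new=⊤  stable
  step 8. node 2  ⊔preds=⊤  new=⊤  old=+  +wl: 1,3
  step 9. node 4  ⊔preds=⊤  new=⊤  stable
  step 10. node 1  ⊔preds=⊤  new=⊤  stable
  step 11. node 3  ⊔preds=⊤  new=⊤  stable

Least fixpoint reached:
  node 0: ⊤
  node 1: ⊤
  node 2: ⊤
  node 3: ⊤
  node 4: ⊤

⊤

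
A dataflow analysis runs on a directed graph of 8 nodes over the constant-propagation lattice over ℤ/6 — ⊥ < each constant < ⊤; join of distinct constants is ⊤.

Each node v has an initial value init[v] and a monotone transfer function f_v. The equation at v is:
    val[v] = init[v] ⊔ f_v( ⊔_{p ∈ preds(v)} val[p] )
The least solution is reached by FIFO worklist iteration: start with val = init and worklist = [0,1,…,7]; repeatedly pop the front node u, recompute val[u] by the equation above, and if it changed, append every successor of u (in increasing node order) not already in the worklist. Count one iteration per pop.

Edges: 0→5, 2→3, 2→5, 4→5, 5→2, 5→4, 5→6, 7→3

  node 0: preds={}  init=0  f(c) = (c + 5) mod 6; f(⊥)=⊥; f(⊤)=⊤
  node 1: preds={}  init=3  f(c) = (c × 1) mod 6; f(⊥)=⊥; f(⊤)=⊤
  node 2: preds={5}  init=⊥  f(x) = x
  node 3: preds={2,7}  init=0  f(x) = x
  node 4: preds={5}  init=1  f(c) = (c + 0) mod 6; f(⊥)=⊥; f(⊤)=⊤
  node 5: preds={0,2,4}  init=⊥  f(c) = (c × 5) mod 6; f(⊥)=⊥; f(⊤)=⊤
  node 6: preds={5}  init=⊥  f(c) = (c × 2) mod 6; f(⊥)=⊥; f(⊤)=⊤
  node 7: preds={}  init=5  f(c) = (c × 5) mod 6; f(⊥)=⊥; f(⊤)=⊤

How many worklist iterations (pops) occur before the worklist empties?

Trace (12 dequeues):
  [1] u=0 | in ⊥ | out 0 | ==
  [2] u=1 | in ⊥ | out 3 | ==
  [3] u=2 | in ⊥ | out ⊥ | ==
  [4] u=3 | in 5 | out ⊤ | prev 0 | push {}
  [5] u=4 | in ⊥ | out 1 | ==
  [6] u=5 | in ⊤ | out ⊤ | prev ⊥ | push {2,4}
  [7] u=6 | in ⊤ | out ⊤ | prev ⊥ | push {}
  [8] u=7 | in ⊥ | out 5 | ==
  [9] u=2 | in ⊤ | out ⊤ | prev ⊥ | push {3,5}
  [10] u=4 | in ⊤ | out ⊤ | prev 1 | push {}
  [11] u=3 | in ⊤ | out ⊤ | ==
  [12] u=5 | in ⊤ | out ⊤ | ==

Converged values:
  [0] 0
  [1] 3
  [2] ⊤
  [3] ⊤
  [4] ⊤
  [5] ⊤
  [6] ⊤
  [7] 5

12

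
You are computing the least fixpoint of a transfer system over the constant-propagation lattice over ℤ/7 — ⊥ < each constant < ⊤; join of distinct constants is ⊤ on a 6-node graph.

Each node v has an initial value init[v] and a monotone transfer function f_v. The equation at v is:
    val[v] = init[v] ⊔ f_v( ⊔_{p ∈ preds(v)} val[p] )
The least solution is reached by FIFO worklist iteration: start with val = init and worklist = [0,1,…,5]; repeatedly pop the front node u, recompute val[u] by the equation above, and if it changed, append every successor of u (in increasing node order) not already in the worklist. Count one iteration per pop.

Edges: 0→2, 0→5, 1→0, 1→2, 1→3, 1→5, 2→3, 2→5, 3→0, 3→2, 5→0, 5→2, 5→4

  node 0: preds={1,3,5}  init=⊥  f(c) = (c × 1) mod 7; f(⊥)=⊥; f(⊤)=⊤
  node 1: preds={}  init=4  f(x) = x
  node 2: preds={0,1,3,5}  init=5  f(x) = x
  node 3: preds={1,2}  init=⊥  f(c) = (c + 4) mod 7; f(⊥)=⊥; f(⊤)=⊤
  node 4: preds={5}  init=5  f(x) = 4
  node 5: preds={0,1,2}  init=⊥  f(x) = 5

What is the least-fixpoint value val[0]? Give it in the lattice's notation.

Iteration log — 10 steps:
  step 1. node 0  ⊔preds=4  new=4  old=⊥  +wl: 
  step 2. node 1  ⊔preds=⊥  new=4  stable
  step 3. node 2  ⊔preds=4  new=⊤  old=5  +wl: 
  step 4. node 3  ⊔preds=⊤  new=⊤  old=⊥  +wl: 0,2
  step 5. node 4  ⊔preds=⊥  new=⊤  old=5  +wl: 
  step 6. node 5  ⊔preds=⊤  new=5  old=⊥  +wl: 4
  step 7. node 0  ⊔preds=⊤  new=⊤  old=4  +wl: 5
  step 8. node 2  ⊔preds=⊤  new=⊤  stable
  step 9. node 4  ⊔preds=5  new=⊤  stable
  step 10. node 5  ⊔preds=⊤  new=5  stable

Least fixpoint reached:
  node 0: ⊤
  node 1: 4
  node 2: ⊤
  node 3: ⊤
  node 4: ⊤
  node 5: 5

⊤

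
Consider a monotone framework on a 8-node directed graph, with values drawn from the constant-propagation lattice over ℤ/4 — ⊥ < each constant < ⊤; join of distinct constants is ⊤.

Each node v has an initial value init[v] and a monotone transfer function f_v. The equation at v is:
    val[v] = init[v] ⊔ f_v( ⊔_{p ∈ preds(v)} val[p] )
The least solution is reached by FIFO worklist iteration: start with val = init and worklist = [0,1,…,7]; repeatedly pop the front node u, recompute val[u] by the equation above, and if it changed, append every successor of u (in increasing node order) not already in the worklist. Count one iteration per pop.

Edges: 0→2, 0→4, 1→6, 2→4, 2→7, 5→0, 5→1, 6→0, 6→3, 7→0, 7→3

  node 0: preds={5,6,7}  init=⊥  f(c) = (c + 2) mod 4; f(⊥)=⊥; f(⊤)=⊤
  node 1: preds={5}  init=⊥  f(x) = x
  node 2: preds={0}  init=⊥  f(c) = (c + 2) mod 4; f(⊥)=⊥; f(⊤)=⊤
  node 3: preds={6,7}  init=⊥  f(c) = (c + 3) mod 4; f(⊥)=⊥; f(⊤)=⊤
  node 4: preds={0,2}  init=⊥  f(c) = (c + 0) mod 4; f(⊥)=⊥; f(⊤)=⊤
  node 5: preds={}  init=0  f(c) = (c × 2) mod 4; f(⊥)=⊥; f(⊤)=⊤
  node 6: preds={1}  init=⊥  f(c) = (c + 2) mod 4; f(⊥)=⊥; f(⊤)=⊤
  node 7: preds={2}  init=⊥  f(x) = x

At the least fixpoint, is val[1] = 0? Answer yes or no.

Trace (15 dequeues):
  [1] u=0 | in 0 | out 2 | prev ⊥ | push {}
  [2] u=1 | in 0 | out 0 | prev ⊥ | push {}
  [3] u=2 | in 2 | out 0 | prev ⊥ | push {}
  [4] u=3 | in ⊥ | out ⊥ | ==
  [5] u=4 | in ⊤ | out ⊤ | prev ⊥ | push {}
  [6] u=5 | in ⊥ | out 0 | ==
  [7] u=6 | in 0 | out 2 | prev ⊥ | push {0,3}
  [8] u=7 | in 0 | out 0 | prev ⊥ | push {}
  [9] u=0 | in ⊤ | out ⊤ | prev 2 | push {2,4}
  [10] u=3 | in ⊤ | out ⊤ | prev ⊥ | push {}
  [11] u=2 | in ⊤ | out ⊤ | prev 0 | push {7}
  [12] u=4 | in ⊤ | out ⊤ | ==
  [13] u=7 | in ⊤ | out ⊤ | prev 0 | push {0,3}
  [14] u=0 | in ⊤ | out ⊤ | ==
  [15] u=3 | in ⊤ | out ⊤ | ==

Converged values:
  [0] ⊤
  [1] 0
  [2] ⊤
  [3] ⊤
  [4] ⊤
  [5] 0
  [6] 2
  [7] ⊤

yes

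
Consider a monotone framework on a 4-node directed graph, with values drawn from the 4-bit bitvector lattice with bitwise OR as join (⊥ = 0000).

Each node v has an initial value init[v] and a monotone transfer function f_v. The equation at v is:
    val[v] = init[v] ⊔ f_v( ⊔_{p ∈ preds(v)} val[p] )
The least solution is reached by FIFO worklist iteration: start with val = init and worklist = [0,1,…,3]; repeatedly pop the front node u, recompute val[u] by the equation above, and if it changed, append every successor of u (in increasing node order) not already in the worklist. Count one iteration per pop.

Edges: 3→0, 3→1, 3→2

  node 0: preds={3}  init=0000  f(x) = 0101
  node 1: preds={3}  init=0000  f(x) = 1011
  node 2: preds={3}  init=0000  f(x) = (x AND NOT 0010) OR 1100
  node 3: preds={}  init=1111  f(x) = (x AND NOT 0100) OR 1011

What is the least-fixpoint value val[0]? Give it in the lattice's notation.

0101

Trace (4 dequeues):
  [1] u=0 | in 1111 | out 0101 | prev 0000 | push {}
  [2] u=1 | in 1111 | out 1011 | prev 0000 | push {}
  [3] u=2 | in 1111 | out 1101 | prev 0000 | push {}
  [4] u=3 | in 0000 | out 1111 | ==

Converged values:
  [0] 0101
  [1] 1011
  [2] 1101
  [3] 1111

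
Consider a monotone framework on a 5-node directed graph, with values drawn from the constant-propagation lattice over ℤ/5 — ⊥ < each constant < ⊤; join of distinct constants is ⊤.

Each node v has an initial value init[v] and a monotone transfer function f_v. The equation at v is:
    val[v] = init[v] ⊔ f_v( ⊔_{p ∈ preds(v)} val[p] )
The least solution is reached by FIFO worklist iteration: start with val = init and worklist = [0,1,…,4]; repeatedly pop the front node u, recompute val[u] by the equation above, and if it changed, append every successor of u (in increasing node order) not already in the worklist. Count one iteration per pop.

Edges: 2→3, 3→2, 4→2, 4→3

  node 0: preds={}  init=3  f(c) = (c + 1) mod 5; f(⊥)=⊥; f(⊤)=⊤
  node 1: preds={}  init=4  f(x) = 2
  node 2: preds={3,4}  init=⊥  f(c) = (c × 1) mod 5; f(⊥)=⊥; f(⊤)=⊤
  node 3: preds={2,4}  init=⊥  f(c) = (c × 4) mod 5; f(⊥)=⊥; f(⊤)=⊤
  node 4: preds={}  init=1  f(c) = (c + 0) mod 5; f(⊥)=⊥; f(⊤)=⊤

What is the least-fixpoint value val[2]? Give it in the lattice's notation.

⊤

Worklist (8 pops):
  #1 pop 0: in=⊥ → 3 (no change)
  #2 pop 1: in=⊥ → ⊤ (was 4); enqueue []
  #3 pop 2: in=1 → 1 (was ⊥); enqueue []
  #4 pop 3: in=1 → 4 (was ⊥); enqueue [2]
  #5 pop 4: in=⊥ → 1 (no change)
  #6 pop 2: in=⊤ → ⊤ (was 1); enqueue [3]
  #7 pop 3: in=⊤ → ⊤ (was 4); enqueue [2]
  #8 pop 2: in=⊤ → ⊤ (no change)

Fixpoint:
  val[0] = 3
  val[1] = ⊤
  val[2] = ⊤
  val[3] = ⊤
  val[4] = 1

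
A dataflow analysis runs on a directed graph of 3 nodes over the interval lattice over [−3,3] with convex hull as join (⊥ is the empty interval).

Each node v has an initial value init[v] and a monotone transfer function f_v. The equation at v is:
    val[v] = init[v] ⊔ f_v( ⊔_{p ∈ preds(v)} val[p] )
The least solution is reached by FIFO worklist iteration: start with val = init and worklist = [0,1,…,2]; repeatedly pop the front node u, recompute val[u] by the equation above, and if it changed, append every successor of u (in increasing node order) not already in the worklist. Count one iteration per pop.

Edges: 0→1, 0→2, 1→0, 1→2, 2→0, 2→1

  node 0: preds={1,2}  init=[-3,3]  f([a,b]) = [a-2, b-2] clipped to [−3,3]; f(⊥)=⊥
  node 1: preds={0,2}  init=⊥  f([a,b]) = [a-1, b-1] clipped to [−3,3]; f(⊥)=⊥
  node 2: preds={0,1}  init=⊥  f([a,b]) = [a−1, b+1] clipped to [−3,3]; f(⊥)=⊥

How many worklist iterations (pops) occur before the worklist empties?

Iteration log — 5 steps:
  step 1. node 0  ⊔preds=⊥  new=[-3,3]  stable
  step 2. node 1  ⊔preds=[-3,3]  new=[-3,2]  old=⊥  +wl: 0
  step 3. node 2  ⊔preds=[-3,3]  new=[-3,3]  old=⊥  +wl: 1
  step 4. node 0  ⊔preds=[-3,3]  new=[-3,3]  stable
  step 5. node 1  ⊔preds=[-3,3]  new=[-3,2]  stable

Least fixpoint reached:
  node 0: [-3,3]
  node 1: [-3,2]
  node 2: [-3,3]

5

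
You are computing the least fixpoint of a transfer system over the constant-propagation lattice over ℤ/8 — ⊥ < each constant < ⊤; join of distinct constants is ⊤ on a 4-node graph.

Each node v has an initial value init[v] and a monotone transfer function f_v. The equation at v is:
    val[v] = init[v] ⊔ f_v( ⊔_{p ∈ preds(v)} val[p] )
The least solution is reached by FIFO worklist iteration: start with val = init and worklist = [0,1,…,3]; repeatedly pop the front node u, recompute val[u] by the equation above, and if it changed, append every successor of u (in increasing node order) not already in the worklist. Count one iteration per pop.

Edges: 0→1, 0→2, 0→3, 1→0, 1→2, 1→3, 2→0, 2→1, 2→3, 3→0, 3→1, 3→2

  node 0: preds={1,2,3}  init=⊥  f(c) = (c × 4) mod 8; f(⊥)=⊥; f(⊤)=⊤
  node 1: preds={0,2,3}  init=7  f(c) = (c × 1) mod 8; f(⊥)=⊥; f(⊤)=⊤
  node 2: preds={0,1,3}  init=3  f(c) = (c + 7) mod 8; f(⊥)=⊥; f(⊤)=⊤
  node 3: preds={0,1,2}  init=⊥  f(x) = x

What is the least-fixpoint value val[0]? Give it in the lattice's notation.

⊤

Worklist (7 pops):
  #1 pop 0: in=⊤ → ⊤ (was ⊥); enqueue []
  #2 pop 1: in=⊤ → ⊤ (was 7); enqueue [0]
  #3 pop 2: in=⊤ → ⊤ (was 3); enqueue [1]
  #4 pop 3: in=⊤ → ⊤ (was ⊥); enqueue [2]
  #5 pop 0: in=⊤ → ⊤ (no change)
  #6 pop 1: in=⊤ → ⊤ (no change)
  #7 pop 2: in=⊤ → ⊤ (no change)

Fixpoint:
  val[0] = ⊤
  val[1] = ⊤
  val[2] = ⊤
  val[3] = ⊤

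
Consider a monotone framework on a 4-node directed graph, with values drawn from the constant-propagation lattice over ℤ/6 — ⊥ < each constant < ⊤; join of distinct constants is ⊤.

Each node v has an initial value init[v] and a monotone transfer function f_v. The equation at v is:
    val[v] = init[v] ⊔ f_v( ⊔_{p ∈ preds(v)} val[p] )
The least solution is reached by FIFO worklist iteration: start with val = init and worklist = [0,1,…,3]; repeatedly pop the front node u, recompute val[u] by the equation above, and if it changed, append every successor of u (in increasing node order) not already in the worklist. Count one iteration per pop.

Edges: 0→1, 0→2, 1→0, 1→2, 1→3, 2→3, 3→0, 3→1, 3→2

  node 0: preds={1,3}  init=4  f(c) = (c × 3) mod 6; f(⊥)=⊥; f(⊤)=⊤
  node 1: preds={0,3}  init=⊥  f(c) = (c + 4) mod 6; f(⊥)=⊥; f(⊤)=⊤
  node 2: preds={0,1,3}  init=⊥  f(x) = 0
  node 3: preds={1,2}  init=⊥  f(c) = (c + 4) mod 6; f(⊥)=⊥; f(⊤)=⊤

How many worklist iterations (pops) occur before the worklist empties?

Iteration log — 9 steps:
  step 1. node 0  ⊔preds=⊥  new=4  stable
  step 2. node 1  ⊔preds=4  new=2  old=⊥  +wl: 0
  step 3. node 2  ⊔preds=⊤  new=0  old=⊥  +wl: 
  step 4. node 3  ⊔preds=⊤  new=⊤  old=⊥  +wl: 1,2
  step 5. node 0  ⊔preds=⊤  new=⊤  old=4  +wl: 
  step 6. node 1  ⊔preds=⊤  new=⊤  old=2  +wl: 0,3
  step 7. node 2  ⊔preds=⊤  new=0  stable
  step 8. node 0  ⊔preds=⊤  new=⊤  stable
  step 9. node 3  ⊔preds=⊤  new=⊤  stable

Least fixpoint reached:
  node 0: ⊤
  node 1: ⊤
  node 2: 0
  node 3: ⊤

9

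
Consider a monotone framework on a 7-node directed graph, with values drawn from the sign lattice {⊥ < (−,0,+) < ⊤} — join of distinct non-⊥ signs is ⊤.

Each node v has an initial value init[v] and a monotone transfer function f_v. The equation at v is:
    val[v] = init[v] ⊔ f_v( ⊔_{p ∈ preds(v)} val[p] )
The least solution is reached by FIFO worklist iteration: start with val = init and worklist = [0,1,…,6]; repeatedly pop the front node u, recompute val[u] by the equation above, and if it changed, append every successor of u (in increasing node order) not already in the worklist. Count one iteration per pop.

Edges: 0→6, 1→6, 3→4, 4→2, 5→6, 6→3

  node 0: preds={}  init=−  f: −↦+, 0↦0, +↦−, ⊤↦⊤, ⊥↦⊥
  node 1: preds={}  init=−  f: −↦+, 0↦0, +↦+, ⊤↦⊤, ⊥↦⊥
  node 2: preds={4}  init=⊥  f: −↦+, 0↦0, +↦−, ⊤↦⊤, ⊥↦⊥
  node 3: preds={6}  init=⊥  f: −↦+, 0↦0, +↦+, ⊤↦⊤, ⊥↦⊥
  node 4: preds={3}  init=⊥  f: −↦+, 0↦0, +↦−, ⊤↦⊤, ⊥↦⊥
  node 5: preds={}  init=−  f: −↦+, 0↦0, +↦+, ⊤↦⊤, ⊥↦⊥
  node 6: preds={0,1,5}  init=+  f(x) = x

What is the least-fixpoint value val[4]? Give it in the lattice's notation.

⊤

Iteration log — 11 steps:
  step 1. node 0  ⊔preds=⊥  new=−  stable
  step 2. node 1  ⊔preds=⊥  new=−  stable
  step 3. node 2  ⊔preds=⊥  new=⊥  stable
  step 4. node 3  ⊔preds=+  new=+  old=⊥  +wl: 
  step 5. node 4  ⊔preds=+  new=−  old=⊥  +wl: 2
  step 6. node 5  ⊔preds=⊥  new=−  stable
  step 7. node 6  ⊔preds=−  new=⊤  old=+  +wl: 3
  step 8. node 2  ⊔preds=−  new=+  old=⊥  +wl: 
  step 9. node 3  ⊔preds=⊤  new=⊤  old=+  +wl: 4
  step 10. node 4  ⊔preds=⊤  new=⊤  old=−  +wl: 2
  step 11. node 2  ⊔preds=⊤  new=⊤  old=+  +wl: 

Least fixpoint reached:
  node 0: −
  node 1: −
  node 2: ⊤
  node 3: ⊤
  node 4: ⊤
  node 5: −
  node 6: ⊤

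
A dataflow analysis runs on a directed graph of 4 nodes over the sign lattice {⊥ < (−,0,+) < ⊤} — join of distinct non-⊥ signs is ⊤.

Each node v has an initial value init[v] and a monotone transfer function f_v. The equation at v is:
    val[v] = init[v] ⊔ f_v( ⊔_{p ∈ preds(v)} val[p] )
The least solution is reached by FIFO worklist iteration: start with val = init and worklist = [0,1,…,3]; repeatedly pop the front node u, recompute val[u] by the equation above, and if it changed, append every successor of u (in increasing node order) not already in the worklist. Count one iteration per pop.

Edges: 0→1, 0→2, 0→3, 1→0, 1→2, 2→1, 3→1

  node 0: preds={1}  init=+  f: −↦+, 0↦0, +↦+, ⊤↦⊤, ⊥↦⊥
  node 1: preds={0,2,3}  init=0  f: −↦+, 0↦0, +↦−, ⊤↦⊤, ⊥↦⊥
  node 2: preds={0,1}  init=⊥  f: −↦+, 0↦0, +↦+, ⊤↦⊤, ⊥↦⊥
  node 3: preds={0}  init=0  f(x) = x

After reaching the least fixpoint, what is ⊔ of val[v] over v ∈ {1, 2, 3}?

⊤

Trace (6 dequeues):
  [1] u=0 | in 0 | out ⊤ | prev + | push {}
  [2] u=1 | in ⊤ | out ⊤ | prev 0 | push {0}
  [3] u=2 | in ⊤ | out ⊤ | prev ⊥ | push {1}
  [4] u=3 | in ⊤ | out ⊤ | prev 0 | push {}
  [5] u=0 | in ⊤ | out ⊤ | ==
  [6] u=1 | in ⊤ | out ⊤ | ==

Converged values:
  [0] ⊤
  [1] ⊤
  [2] ⊤
  [3] ⊤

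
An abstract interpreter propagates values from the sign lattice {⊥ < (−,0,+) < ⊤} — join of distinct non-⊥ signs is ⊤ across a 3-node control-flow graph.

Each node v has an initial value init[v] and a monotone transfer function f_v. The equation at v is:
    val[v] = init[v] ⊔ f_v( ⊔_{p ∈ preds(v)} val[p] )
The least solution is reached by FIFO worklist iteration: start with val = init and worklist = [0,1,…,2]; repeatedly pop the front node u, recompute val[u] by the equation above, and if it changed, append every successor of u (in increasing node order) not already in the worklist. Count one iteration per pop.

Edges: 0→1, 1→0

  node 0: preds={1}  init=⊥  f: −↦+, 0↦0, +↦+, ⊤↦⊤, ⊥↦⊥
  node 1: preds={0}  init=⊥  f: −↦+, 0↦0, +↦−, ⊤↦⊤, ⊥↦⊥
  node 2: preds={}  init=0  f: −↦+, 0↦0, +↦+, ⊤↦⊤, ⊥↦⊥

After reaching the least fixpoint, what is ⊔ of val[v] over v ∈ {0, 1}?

Worklist (3 pops):
  #1 pop 0: in=⊥ → ⊥ (no change)
  #2 pop 1: in=⊥ → ⊥ (no change)
  #3 pop 2: in=⊥ → 0 (no change)

Fixpoint:
  val[0] = ⊥
  val[1] = ⊥
  val[2] = 0

⊥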